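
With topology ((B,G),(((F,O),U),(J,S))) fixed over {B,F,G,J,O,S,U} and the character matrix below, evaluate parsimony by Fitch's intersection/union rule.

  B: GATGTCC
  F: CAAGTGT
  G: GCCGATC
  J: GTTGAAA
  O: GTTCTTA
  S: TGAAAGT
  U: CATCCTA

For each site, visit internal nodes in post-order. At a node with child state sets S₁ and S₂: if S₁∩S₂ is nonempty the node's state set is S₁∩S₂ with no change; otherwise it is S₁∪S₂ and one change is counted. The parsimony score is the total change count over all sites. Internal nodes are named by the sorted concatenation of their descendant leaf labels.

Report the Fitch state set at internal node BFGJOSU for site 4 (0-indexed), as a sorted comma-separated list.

A,T

BG@0: {G} ∩ {G} = {G} (intersection, +0)
FO@0: {C} ∪ {G} = {C,G} (union, +1)
FOU@0: {C,G} ∩ {C} = {C} (intersection, +0)
JS@0: {G} ∪ {T} = {G,T} (union, +1)
FJOSU@0: {C} ∪ {G,T} = {C,G,T} (union, +1)
BFGJOSU@0: {G} ∩ {C,G,T} = {G} (intersection, +0)
BG@1: {A} ∪ {C} = {A,C} (union, +1)
FO@1: {A} ∪ {T} = {A,T} (union, +1)
FOU@1: {A,T} ∩ {A} = {A} (intersection, +0)
JS@1: {T} ∪ {G} = {G,T} (union, +1)
FJOSU@1: {A} ∪ {G,T} = {A,G,T} (union, +1)
BFGJOSU@1: {A,C} ∩ {A,G,T} = {A} (intersection, +0)
BG@2: {T} ∪ {C} = {C,T} (union, +1)
FO@2: {A} ∪ {T} = {A,T} (union, +1)
FOU@2: {A,T} ∩ {T} = {T} (intersection, +0)
JS@2: {T} ∪ {A} = {A,T} (union, +1)
FJOSU@2: {T} ∩ {A,T} = {T} (intersection, +0)
BFGJOSU@2: {C,T} ∩ {T} = {T} (intersection, +0)
BG@3: {G} ∩ {G} = {G} (intersection, +0)
FO@3: {G} ∪ {C} = {C,G} (union, +1)
FOU@3: {C,G} ∩ {C} = {C} (intersection, +0)
JS@3: {G} ∪ {A} = {A,G} (union, +1)
FJOSU@3: {C} ∪ {A,G} = {A,C,G} (union, +1)
BFGJOSU@3: {G} ∩ {A,C,G} = {G} (intersection, +0)
BG@4: {T} ∪ {A} = {A,T} (union, +1)
FO@4: {T} ∩ {T} = {T} (intersection, +0)
FOU@4: {T} ∪ {C} = {C,T} (union, +1)
JS@4: {A} ∩ {A} = {A} (intersection, +0)
FJOSU@4: {C,T} ∪ {A} = {A,C,T} (union, +1)
BFGJOSU@4: {A,T} ∩ {A,C,T} = {A,T} (intersection, +0)
BG@5: {C} ∪ {T} = {C,T} (union, +1)
FO@5: {G} ∪ {T} = {G,T} (union, +1)
FOU@5: {G,T} ∩ {T} = {T} (intersection, +0)
JS@5: {A} ∪ {G} = {A,G} (union, +1)
FJOSU@5: {T} ∪ {A,G} = {A,G,T} (union, +1)
BFGJOSU@5: {C,T} ∩ {A,G,T} = {T} (intersection, +0)
BG@6: {C} ∩ {C} = {C} (intersection, +0)
FO@6: {T} ∪ {A} = {A,T} (union, +1)
FOU@6: {A,T} ∩ {A} = {A} (intersection, +0)
JS@6: {A} ∪ {T} = {A,T} (union, +1)
FJOSU@6: {A} ∩ {A,T} = {A} (intersection, +0)
BFGJOSU@6: {C} ∪ {A} = {A,C} (union, +1)
per-site changes: [3, 4, 3, 3, 3, 4, 3]; total = 23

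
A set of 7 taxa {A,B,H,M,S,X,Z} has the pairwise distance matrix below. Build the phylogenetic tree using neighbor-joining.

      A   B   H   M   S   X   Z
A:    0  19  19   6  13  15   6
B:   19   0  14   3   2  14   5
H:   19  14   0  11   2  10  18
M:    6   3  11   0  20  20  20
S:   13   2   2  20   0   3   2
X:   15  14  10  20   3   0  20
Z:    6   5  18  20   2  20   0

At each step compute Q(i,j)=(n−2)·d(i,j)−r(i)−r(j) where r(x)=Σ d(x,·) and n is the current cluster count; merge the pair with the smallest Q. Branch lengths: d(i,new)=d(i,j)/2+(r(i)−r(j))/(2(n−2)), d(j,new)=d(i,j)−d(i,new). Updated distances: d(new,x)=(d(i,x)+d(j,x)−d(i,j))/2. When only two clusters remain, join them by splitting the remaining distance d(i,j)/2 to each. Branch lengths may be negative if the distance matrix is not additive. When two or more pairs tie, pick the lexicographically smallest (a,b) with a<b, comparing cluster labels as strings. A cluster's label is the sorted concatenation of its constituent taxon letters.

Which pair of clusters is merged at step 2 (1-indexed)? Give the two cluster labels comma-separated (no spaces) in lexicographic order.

1. join A+M (d=6, Q=-128) ⇒ AM; edges |A|=14/5, |M|=16/5
  updated: d(AM,B)=8, d(AM,H)=12, d(AM,S)=27/2, d(AM,X)=29/2, d(AM,Z)=10
2. join B+Z (d=5, Q=-78) ⇒ BZ; edges |B|=1, |Z|=4
  updated: d(AM,BZ)=13/2, d(BZ,H)=27/2, d(BZ,S)=-1/2, d(BZ,X)=29/2
3. join AM+BZ (d=13/2, Q=-61) ⇒ ABMZ; edges |AM|=16/3, |BZ|=7/6
  updated: d(ABMZ,H)=19/2, d(ABMZ,S)=13/4, d(ABMZ,X)=45/4
4. join ABMZ+H (d=19/2, Q=-53/2) ⇒ ABHMZ; edges |ABMZ|=43/8, |H|=33/8
  updated: d(ABHMZ,S)=-17/8, d(ABHMZ,X)=47/8
5. join ABHMZ+S (d=-17/8, Q=-27/4) ⇒ ABHMSZ; edges |ABHMZ|=3/8, |S|=-5/2
  updated: d(ABHMSZ,X)=11/2
6. join ABHMSZ+X (d=11/2) ⇒ ABHMSXZ; edges |ABHMSZ|=11/4, |X|=11/4
final tree: (((((A:14/5,M:16/5):16/3,(B:1,Z:4):7/6):43/8,H:33/8):3/8,S:-5/2):11/4,X:11/4)
total length: 243/8

B,Z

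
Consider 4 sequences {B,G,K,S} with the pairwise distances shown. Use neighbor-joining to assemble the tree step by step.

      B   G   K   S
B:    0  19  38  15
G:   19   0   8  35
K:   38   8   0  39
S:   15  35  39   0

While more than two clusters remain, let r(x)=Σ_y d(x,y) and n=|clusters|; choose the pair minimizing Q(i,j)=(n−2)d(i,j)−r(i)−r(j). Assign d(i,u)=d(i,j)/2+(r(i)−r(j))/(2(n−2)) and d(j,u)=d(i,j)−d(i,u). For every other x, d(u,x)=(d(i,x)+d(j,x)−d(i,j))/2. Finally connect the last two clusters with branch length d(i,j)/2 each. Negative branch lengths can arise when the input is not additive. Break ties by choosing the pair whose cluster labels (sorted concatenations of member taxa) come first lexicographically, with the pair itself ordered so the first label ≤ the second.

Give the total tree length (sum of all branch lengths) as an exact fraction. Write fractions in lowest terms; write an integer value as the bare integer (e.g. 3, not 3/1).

177/4

1. join B+S (d=15, Q=-131) ⇒ BS; edges |B|=13/4, |S|=47/4
  updated: d(BS,G)=39/2, d(BS,K)=31
2. join BS+G (d=39/2, Q=-117/2) ⇒ BGS; edges |BS|=85/4, |G|=-7/4
  updated: d(BGS,K)=39/4
3. join BGS+K (d=39/4) ⇒ BGKS; edges |BGS|=39/8, |K|=39/8
final tree: (((B:13/4,S:47/4):85/4,G:-7/4):39/8,K:39/8)
total length: 177/4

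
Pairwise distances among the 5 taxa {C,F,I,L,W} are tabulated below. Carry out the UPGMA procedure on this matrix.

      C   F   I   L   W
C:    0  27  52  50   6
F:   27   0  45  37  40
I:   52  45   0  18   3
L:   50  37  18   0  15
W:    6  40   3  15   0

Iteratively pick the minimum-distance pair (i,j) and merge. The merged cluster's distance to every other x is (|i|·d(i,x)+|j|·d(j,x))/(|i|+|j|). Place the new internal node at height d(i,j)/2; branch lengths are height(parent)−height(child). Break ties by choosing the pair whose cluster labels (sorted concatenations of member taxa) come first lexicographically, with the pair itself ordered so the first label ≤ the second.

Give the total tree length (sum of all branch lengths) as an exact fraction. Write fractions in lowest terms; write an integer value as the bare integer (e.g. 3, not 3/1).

1. join I+W (d=3) ⇒ IW; edges |I|=3/2, |W|=3/2
  updated: d(C,IW)=29, d(F,IW)=85/2, d(IW,L)=33/2
2. join IW+L (d=33/2) ⇒ ILW; edges |IW|=27/4, |L|=33/4
  updated: d(C,ILW)=36, d(F,ILW)=122/3
3. join C+F (d=27) ⇒ CF; edges |C|=27/2, |F|=27/2
  updated: d(CF,ILW)=115/3
4. join CF+ILW (d=115/3) ⇒ CFILW; edges |CF|=17/3, |ILW|=131/12
final tree: ((C:27/2,F:27/2):17/3,((I:3/2,W:3/2):27/4,L:33/4):131/12)
total length: 739/12

739/12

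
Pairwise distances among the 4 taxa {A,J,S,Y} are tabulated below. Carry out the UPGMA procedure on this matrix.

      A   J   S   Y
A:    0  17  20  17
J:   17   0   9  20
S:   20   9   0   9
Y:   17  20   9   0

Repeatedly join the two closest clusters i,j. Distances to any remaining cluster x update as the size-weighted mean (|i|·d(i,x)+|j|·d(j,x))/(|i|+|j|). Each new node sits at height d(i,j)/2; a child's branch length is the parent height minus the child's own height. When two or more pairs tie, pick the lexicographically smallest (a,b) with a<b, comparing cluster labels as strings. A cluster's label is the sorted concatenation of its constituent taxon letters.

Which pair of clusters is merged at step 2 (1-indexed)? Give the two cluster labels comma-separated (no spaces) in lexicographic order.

step 1: merge (J,S) at d=9; branch lengths J→9/2, S→9/2; new cluster JS
  updated: d(A,JS)=37/2, d(JS,Y)=29/2
step 2: merge (JS,Y) at d=29/2; branch lengths JS→11/4, Y→29/4; new cluster JSY
  updated: d(A,JSY)=18
step 3: merge (A,JSY) at d=18; branch lengths A→9, JSY→7/4; new cluster AJSY
final tree: (A:9,((J:9/2,S:9/2):11/4,Y:29/4):7/4)
total length: 119/4

JS,Y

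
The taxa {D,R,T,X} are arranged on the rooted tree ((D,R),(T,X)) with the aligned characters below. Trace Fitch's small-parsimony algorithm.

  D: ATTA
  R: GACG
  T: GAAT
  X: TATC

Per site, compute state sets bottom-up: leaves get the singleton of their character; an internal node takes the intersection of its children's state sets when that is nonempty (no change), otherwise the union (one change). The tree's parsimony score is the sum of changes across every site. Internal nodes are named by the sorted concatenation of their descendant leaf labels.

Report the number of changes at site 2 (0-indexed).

2

site 0, node DR: D={A} ∪ R={G} → {A,G} (+1)
site 0, node TX: T={G} ∪ X={T} → {G,T} (+1)
site 0, node DRTX: DR={A,G} ∩ TX={G,T} → {G} (+0)
site 1, node DR: D={T} ∪ R={A} → {A,T} (+1)
site 1, node TX: T={A} ∩ X={A} → {A} (+0)
site 1, node DRTX: DR={A,T} ∩ TX={A} → {A} (+0)
site 2, node DR: D={T} ∪ R={C} → {C,T} (+1)
site 2, node TX: T={A} ∪ X={T} → {A,T} (+1)
site 2, node DRTX: DR={C,T} ∩ TX={A,T} → {T} (+0)
site 3, node DR: D={A} ∪ R={G} → {A,G} (+1)
site 3, node TX: T={T} ∪ X={C} → {C,T} (+1)
site 3, node DRTX: DR={A,G} ∪ TX={C,T} → {A,C,G,T} (+1)
per-site changes: [2, 1, 2, 3]; total = 8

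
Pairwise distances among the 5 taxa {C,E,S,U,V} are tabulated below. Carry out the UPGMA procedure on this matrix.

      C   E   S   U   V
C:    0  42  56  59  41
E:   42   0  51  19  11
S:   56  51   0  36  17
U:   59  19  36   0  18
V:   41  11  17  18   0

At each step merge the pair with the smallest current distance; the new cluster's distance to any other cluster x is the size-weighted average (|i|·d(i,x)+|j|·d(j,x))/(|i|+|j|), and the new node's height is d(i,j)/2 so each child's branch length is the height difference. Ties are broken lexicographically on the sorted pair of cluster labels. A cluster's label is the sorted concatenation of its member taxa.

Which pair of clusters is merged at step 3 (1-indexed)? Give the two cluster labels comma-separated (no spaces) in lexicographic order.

EUV,S

iteration 1: select E,V (d=11); attach at lengths (11/2, 11/2); label the merged cluster EV
  updated: d(C,EV)=83/2, d(EV,S)=34, d(EV,U)=37/2
iteration 2: select EV,U (d=37/2); attach at lengths (15/4, 37/4); label the merged cluster EUV
  updated: d(C,EUV)=142/3, d(EUV,S)=104/3
iteration 3: select EUV,S (d=104/3); attach at lengths (97/12, 52/3); label the merged cluster ESUV
  updated: d(C,ESUV)=99/2
iteration 4: select C,ESUV (d=99/2); attach at lengths (99/4, 89/12); label the merged cluster CESUV
final tree: (C:99/4,(((E:11/2,V:11/2):15/4,U:37/4):97/12,S:52/3):89/12)
total length: 979/12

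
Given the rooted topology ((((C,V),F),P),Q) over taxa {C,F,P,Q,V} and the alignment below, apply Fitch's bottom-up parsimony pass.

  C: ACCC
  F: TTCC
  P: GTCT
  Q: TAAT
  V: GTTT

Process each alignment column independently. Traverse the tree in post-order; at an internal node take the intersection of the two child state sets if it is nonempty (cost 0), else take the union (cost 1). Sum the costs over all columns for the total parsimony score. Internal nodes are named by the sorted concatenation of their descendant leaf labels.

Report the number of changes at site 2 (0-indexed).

2

CV@0: {A} ∪ {G} = {A,G} (union, +1)
CFV@0: {A,G} ∪ {T} = {A,G,T} (union, +1)
CFPV@0: {A,G,T} ∩ {G} = {G} (intersection, +0)
CFPQV@0: {G} ∪ {T} = {G,T} (union, +1)
CV@1: {C} ∪ {T} = {C,T} (union, +1)
CFV@1: {C,T} ∩ {T} = {T} (intersection, +0)
CFPV@1: {T} ∩ {T} = {T} (intersection, +0)
CFPQV@1: {T} ∪ {A} = {A,T} (union, +1)
CV@2: {C} ∪ {T} = {C,T} (union, +1)
CFV@2: {C,T} ∩ {C} = {C} (intersection, +0)
CFPV@2: {C} ∩ {C} = {C} (intersection, +0)
CFPQV@2: {C} ∪ {A} = {A,C} (union, +1)
CV@3: {C} ∪ {T} = {C,T} (union, +1)
CFV@3: {C,T} ∩ {C} = {C} (intersection, +0)
CFPV@3: {C} ∪ {T} = {C,T} (union, +1)
CFPQV@3: {C,T} ∩ {T} = {T} (intersection, +0)
per-site changes: [3, 2, 2, 2]; total = 9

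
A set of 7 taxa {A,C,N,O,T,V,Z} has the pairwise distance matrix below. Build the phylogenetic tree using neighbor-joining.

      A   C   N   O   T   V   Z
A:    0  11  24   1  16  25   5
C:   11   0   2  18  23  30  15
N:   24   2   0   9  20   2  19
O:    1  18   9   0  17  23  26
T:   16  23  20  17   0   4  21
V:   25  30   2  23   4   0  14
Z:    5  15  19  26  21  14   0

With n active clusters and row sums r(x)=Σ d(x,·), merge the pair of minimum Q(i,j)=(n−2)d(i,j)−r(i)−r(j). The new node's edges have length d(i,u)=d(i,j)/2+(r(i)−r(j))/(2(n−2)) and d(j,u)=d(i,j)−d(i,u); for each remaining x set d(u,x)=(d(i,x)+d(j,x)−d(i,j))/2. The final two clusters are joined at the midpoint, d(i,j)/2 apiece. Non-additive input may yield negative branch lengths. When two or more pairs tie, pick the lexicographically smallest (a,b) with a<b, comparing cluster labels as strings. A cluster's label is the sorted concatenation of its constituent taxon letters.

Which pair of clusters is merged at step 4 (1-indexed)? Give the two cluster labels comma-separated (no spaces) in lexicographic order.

AO,CN

iteration 1: select T,V (d=4, Q=-179); attach at lengths (23/10, 17/10); label the merged cluster TV
  updated: d(A,TV)=37/2, d(C,TV)=49/2, d(N,TV)=9, d(O,TV)=18, d(TV,Z)=31/2
iteration 2: select A,O (d=1, Q=-255/2); attach at lengths (-17/16, 33/16); label the merged cluster AO
  updated: d(AO,C)=14, d(AO,N)=16, d(AO,TV)=71/4, d(AO,Z)=15
iteration 3: select C,N (d=2, Q=-191/2); attach at lengths (31/12, -7/12); label the merged cluster CN
  updated: d(AO,CN)=14, d(CN,TV)=63/4, d(CN,Z)=16
iteration 4: select AO,CN (d=14, Q=-129/2); attach at lengths (29/4, 27/4); label the merged cluster ACNO
  updated: d(ACNO,TV)=39/4, d(ACNO,Z)=17/2
iteration 5: select ACNO,TV (d=39/4, Q=-135/4); attach at lengths (11/8, 67/8); label the merged cluster ACNOTV
  updated: d(ACNOTV,Z)=57/8
iteration 6: select ACNOTV,Z (d=57/8); attach at lengths (57/16, 57/16); label the merged cluster ACNOTVZ
final tree: ((((A:-17/16,O:33/16):29/4,(C:31/12,N:-7/12):27/4):11/8,(T:23/10,V:17/10):67/8):57/16,Z:57/16)
total length: 303/8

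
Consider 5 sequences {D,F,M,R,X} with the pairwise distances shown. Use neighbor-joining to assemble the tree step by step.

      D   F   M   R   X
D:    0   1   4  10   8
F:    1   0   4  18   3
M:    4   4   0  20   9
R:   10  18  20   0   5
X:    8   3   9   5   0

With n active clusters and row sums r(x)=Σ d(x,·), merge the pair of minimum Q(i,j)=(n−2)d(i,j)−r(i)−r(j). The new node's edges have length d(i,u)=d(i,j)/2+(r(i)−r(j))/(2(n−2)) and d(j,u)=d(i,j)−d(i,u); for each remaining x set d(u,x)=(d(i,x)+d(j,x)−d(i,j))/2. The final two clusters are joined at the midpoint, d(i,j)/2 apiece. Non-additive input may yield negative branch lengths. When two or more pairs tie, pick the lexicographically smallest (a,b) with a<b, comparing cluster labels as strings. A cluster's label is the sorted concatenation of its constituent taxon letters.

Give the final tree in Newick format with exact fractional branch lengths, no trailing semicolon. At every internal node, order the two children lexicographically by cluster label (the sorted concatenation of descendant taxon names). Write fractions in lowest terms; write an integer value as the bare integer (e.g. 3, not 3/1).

1. join R+X (d=5, Q=-63) ⇒ RX; edges |R|=43/6, |X|=-13/6
  updated: d(D,RX)=13/2, d(F,RX)=8, d(M,RX)=12
2. join D+RX (d=13/2, Q=-25) ⇒ DRX; edges |D|=-1/2, |RX|=7
  updated: d(DRX,F)=5/4, d(DRX,M)=19/4
3. join DRX+F (d=5/4, Q=-10) ⇒ DFRX; edges |DRX|=1, |F|=1/4
  updated: d(DFRX,M)=15/4
4. join DFRX+M (d=15/4) ⇒ DFMRX; edges |DFRX|=15/8, |M|=15/8
final tree: (((D:-1/2,(R:43/6,X:-13/6):7):1,F:1/4):15/8,M:15/8)
total length: 33/2

(((D:-1/2,(R:43/6,X:-13/6):7):1,F:1/4):15/8,M:15/8)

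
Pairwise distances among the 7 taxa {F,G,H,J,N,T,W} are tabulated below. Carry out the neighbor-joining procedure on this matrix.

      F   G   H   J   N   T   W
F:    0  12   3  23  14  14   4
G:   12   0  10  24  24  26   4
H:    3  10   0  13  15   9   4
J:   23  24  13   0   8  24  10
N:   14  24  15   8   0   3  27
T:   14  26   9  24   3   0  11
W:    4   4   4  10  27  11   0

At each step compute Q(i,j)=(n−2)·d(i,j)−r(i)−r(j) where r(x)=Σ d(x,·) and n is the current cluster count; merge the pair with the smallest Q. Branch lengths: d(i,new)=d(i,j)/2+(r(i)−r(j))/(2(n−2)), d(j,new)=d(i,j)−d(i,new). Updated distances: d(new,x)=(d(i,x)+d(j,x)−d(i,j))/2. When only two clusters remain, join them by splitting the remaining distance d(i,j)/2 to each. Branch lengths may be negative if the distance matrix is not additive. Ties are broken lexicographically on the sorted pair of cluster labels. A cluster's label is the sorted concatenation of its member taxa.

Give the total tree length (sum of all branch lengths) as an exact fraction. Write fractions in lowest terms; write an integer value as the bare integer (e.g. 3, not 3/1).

1. join N+T (d=3, Q=-163) ⇒ NT; edges |N|=19/10, |T|=11/10
  updated: d(F,NT)=25/2, d(G,NT)=47/2, d(H,NT)=21/2, d(J,NT)=29/2, d(NT,W)=35/2
2. join J+NT (d=29/2, Q=-105) ⇒ JNT; edges |J|=8, |NT|=13/2
  updated: d(F,JNT)=21/2, d(G,JNT)=33/2, d(H,JNT)=9/2, d(JNT,W)=13/2
3. join G+W (d=4, Q=-49) ⇒ GW; edges |G|=6, |W|=-2
  updated: d(F,GW)=6, d(GW,H)=5, d(GW,JNT)=19/2
4. join F+GW (d=6, Q=-28) ⇒ FGW; edges |F|=11/4, |GW|=13/4
  updated: d(FGW,H)=1, d(FGW,JNT)=7
5. join FGW+H (d=1, Q=-25/2) ⇒ FGHW; edges |FGW|=7/4, |H|=-3/4
  updated: d(FGHW,JNT)=21/4
6. join FGHW+JNT (d=21/4) ⇒ FGHJNTW; edges |FGHW|=21/8, |JNT|=21/8
final tree: (((F:11/4,(G:6,W:-2):13/4):7/4,H:-3/4):21/8,(J:8,(N:19/10,T:11/10):13/2):21/8)
total length: 135/4

135/4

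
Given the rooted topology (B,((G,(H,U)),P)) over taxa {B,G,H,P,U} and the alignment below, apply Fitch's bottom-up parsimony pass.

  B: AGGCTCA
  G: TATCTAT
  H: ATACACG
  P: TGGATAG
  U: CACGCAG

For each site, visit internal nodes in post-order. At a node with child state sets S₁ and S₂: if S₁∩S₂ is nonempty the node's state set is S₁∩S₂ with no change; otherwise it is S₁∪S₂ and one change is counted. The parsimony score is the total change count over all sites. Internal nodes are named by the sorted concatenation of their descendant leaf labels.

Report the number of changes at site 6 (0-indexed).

site 0, node HU: H={A} ∪ U={C} → {A,C} (+1)
site 0, node GHU: G={T} ∪ HU={A,C} → {A,C,T} (+1)
site 0, node GHPU: GHU={A,C,T} ∩ P={T} → {T} (+0)
site 0, node BGHPU: B={A} ∪ GHPU={T} → {A,T} (+1)
site 1, node HU: H={T} ∪ U={A} → {A,T} (+1)
site 1, node GHU: G={A} ∩ HU={A,T} → {A} (+0)
site 1, node GHPU: GHU={A} ∪ P={G} → {A,G} (+1)
site 1, node BGHPU: B={G} ∩ GHPU={A,G} → {G} (+0)
site 2, node HU: H={A} ∪ U={C} → {A,C} (+1)
site 2, node GHU: G={T} ∪ HU={A,C} → {A,C,T} (+1)
site 2, node GHPU: GHU={A,C,T} ∪ P={G} → {A,C,G,T} (+1)
site 2, node BGHPU: B={G} ∩ GHPU={A,C,G,T} → {G} (+0)
site 3, node HU: H={C} ∪ U={G} → {C,G} (+1)
site 3, node GHU: G={C} ∩ HU={C,G} → {C} (+0)
site 3, node GHPU: GHU={C} ∪ P={A} → {A,C} (+1)
site 3, node BGHPU: B={C} ∩ GHPU={A,C} → {C} (+0)
site 4, node HU: H={A} ∪ U={C} → {A,C} (+1)
site 4, node GHU: G={T} ∪ HU={A,C} → {A,C,T} (+1)
site 4, node GHPU: GHU={A,C,T} ∩ P={T} → {T} (+0)
site 4, node BGHPU: B={T} ∩ GHPU={T} → {T} (+0)
site 5, node HU: H={C} ∪ U={A} → {A,C} (+1)
site 5, node GHU: G={A} ∩ HU={A,C} → {A} (+0)
site 5, node GHPU: GHU={A} ∩ P={A} → {A} (+0)
site 5, node BGHPU: B={C} ∪ GHPU={A} → {A,C} (+1)
site 6, node HU: H={G} ∩ U={G} → {G} (+0)
site 6, node GHU: G={T} ∪ HU={G} → {G,T} (+1)
site 6, node GHPU: GHU={G,T} ∩ P={G} → {G} (+0)
site 6, node BGHPU: B={A} ∪ GHPU={G} → {A,G} (+1)
per-site changes: [3, 2, 3, 2, 2, 2, 2]; total = 16

2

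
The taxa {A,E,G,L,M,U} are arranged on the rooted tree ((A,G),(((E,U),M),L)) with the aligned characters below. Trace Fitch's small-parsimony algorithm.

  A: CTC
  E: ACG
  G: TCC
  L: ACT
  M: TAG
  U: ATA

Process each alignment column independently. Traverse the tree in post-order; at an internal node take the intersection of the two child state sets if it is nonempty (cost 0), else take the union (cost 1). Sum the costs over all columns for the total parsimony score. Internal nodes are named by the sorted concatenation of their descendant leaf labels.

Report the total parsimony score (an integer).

9

site 0, node AG: A={C} ∪ G={T} → {C,T} (+1)
site 0, node EU: E={A} ∩ U={A} → {A} (+0)
site 0, node EMU: EU={A} ∪ M={T} → {A,T} (+1)
site 0, node ELMU: EMU={A,T} ∩ L={A} → {A} (+0)
site 0, node AEGLMU: AG={C,T} ∪ ELMU={A} → {A,C,T} (+1)
site 1, node AG: A={T} ∪ G={C} → {C,T} (+1)
site 1, node EU: E={C} ∪ U={T} → {C,T} (+1)
site 1, node EMU: EU={C,T} ∪ M={A} → {A,C,T} (+1)
site 1, node ELMU: EMU={A,C,T} ∩ L={C} → {C} (+0)
site 1, node AEGLMU: AG={C,T} ∩ ELMU={C} → {C} (+0)
site 2, node AG: A={C} ∩ G={C} → {C} (+0)
site 2, node EU: E={G} ∪ U={A} → {A,G} (+1)
site 2, node EMU: EU={A,G} ∩ M={G} → {G} (+0)
site 2, node ELMU: EMU={G} ∪ L={T} → {G,T} (+1)
site 2, node AEGLMU: AG={C} ∪ ELMU={G,T} → {C,G,T} (+1)
per-site changes: [3, 3, 3]; total = 9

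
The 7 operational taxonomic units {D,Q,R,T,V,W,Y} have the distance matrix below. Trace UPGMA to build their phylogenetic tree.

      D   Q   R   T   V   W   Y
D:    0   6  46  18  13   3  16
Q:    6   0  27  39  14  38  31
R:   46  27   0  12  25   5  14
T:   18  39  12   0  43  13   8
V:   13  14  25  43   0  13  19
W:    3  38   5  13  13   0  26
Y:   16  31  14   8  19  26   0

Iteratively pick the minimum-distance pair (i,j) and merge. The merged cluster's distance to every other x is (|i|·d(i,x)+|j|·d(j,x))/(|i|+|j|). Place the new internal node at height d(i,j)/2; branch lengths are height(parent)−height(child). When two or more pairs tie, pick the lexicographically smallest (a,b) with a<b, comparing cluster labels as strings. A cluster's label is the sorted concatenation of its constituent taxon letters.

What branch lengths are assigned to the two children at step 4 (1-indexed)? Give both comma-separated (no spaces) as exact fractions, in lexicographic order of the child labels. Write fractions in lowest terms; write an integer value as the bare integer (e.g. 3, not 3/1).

1. join D+W (d=3) ⇒ DW; edges |D|=3/2, |W|=3/2
  updated: d(DW,Q)=22, d(DW,R)=51/2, d(DW,T)=31/2, d(DW,V)=13, d(DW,Y)=21
2. join T+Y (d=8) ⇒ TY; edges |T|=4, |Y|=4
  updated: d(DW,TY)=73/4, d(Q,TY)=35, d(R,TY)=13, d(TY,V)=31
3. join DW+V (d=13) ⇒ DVW; edges |DW|=5, |V|=13/2
  updated: d(DVW,Q)=58/3, d(DVW,R)=76/3, d(DVW,TY)=45/2
4. join R+TY (d=13) ⇒ RTY; edges |R|=13/2, |TY|=5/2
  updated: d(DVW,RTY)=211/9, d(Q,RTY)=97/3
5. join DVW+Q (d=58/3) ⇒ DQVW; edges |DVW|=19/6, |Q|=29/3
  updated: d(DQVW,RTY)=77/3
6. join DQVW+RTY (d=77/3) ⇒ DQRTVWY; edges |DQVW|=19/6, |RTY|=19/3
final tree: ((((D:3/2,W:3/2):5,V:13/2):19/6,Q:29/3):19/6,(R:13/2,(T:4,Y:4):5/2):19/3)
total length: 323/6

13/2,5/2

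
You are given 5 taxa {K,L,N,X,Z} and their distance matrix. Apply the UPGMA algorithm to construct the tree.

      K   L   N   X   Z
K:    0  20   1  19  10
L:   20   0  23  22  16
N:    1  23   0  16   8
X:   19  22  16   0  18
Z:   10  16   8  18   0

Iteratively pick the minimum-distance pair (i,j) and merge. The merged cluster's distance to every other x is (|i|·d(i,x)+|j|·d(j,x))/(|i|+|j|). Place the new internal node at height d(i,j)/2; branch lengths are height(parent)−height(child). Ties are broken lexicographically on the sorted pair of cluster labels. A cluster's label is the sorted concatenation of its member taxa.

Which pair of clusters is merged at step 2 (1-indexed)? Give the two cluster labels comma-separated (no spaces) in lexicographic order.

1. join K+N (d=1) ⇒ KN; edges |K|=1/2, |N|=1/2
  updated: d(KN,L)=43/2, d(KN,X)=35/2, d(KN,Z)=9
2. join KN+Z (d=9) ⇒ KNZ; edges |KN|=4, |Z|=9/2
  updated: d(KNZ,L)=59/3, d(KNZ,X)=53/3
3. join KNZ+X (d=53/3) ⇒ KNXZ; edges |KNZ|=13/3, |X|=53/6
  updated: d(KNXZ,L)=81/4
4. join KNXZ+L (d=81/4) ⇒ KLNXZ; edges |KNXZ|=31/24, |L|=81/8
final tree: ((((K:1/2,N:1/2):4,Z:9/2):13/3,X:53/6):31/24,L:81/8)
total length: 409/12

KN,Z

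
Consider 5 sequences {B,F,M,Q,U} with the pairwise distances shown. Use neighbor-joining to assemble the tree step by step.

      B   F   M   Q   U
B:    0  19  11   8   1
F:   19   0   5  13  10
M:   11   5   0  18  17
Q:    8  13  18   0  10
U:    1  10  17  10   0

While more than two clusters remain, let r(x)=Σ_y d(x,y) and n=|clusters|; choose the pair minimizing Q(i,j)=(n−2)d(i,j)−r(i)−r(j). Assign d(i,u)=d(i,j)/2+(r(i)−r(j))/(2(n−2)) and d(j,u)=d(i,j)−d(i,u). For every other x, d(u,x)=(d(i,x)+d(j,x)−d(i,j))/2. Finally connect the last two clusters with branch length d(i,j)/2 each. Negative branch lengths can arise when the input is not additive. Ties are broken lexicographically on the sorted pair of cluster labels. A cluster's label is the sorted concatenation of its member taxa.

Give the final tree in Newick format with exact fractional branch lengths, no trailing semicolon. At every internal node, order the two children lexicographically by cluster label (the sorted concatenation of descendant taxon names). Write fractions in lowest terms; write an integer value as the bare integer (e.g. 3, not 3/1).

step 1: merge (F,M) at d=5, Q=-83; branch lengths F→11/6, M→19/6; new cluster FM
  updated: d(B,FM)=25/2, d(FM,Q)=13, d(FM,U)=11
step 2: merge (B,U) at d=1, Q=-83/2; branch lengths B→3/8, U→5/8; new cluster BU
  updated: d(BU,FM)=45/4, d(BU,Q)=17/2
step 3: merge (BU,FM) at d=45/4, Q=-131/4; branch lengths BU→27/8, FM→63/8; new cluster BFMU
  updated: d(BFMU,Q)=41/8
step 4: merge (BFMU,Q) at d=41/8; branch lengths BFMU→41/16, Q→41/16; new cluster BFMQU
final tree: (((B:3/8,U:5/8):27/8,(F:11/6,M:19/6):63/8):41/16,Q:41/16)
total length: 179/8

(((B:3/8,U:5/8):27/8,(F:11/6,M:19/6):63/8):41/16,Q:41/16)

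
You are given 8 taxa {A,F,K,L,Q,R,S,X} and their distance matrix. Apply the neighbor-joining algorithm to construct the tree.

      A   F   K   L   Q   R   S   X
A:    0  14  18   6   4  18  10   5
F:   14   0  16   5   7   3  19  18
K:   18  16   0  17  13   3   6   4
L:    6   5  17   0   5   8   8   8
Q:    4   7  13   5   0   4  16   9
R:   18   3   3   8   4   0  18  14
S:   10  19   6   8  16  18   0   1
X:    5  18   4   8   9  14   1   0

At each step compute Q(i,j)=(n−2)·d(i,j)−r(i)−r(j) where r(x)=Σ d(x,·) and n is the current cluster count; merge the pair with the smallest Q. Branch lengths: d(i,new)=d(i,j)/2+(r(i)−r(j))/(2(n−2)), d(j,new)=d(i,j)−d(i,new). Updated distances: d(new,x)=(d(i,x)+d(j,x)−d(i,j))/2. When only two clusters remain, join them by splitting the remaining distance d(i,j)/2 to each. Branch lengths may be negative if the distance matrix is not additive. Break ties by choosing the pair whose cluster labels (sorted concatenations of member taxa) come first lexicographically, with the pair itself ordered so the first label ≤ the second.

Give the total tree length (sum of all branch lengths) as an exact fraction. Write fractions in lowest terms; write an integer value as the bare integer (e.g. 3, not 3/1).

425/16

step 1: merge (F,R) at d=3, Q=-132; branch lengths F→8/3, R→1/3; new cluster FR
  updated: d(A,FR)=29/2, d(FR,K)=8, d(FR,L)=5, d(FR,Q)=4, d(FR,S)=17, d(FR,X)=29/2
step 2: merge (S,X) at d=1, Q=-189/2; branch lengths S→43/20, X→-23/20; new cluster SX
  updated: d(A,SX)=7, d(FR,SX)=61/4, d(K,SX)=9/2, d(L,SX)=15/2, d(Q,SX)=12
step 3: merge (K,SX) at d=9/2, Q=-355/4; branch lengths K→129/32, SX→15/32; new cluster KSX
  updated: d(A,KSX)=41/4, d(FR,KSX)=75/8, d(KSX,L)=10, d(KSX,Q)=41/4
step 4: merge (A,Q) at d=4, Q=-46; branch lengths A→47/12, Q→1/12; new cluster AQ
  updated: d(AQ,FR)=29/4, d(AQ,KSX)=33/4, d(AQ,L)=7/2
step 5: merge (AQ,L) at d=7/2, Q=-61/2; branch lengths AQ→15/8, L→13/8; new cluster ALQ
  updated: d(ALQ,FR)=35/8, d(ALQ,KSX)=59/8
step 6: merge (ALQ,FR) at d=35/8, Q=-169/8; branch lengths ALQ→19/16, FR→51/16; new cluster AFLQR
  updated: d(AFLQR,KSX)=99/16
step 7: merge (AFLQR,KSX) at d=99/16; branch lengths AFLQR→99/32, KSX→99/32; new cluster AFKLQRSX
final tree: ((((A:47/12,Q:1/12):15/8,L:13/8):19/16,(F:8/3,R:1/3):51/16):99/32,(K:129/32,(S:43/20,X:-23/20):15/32):99/32)
total length: 425/16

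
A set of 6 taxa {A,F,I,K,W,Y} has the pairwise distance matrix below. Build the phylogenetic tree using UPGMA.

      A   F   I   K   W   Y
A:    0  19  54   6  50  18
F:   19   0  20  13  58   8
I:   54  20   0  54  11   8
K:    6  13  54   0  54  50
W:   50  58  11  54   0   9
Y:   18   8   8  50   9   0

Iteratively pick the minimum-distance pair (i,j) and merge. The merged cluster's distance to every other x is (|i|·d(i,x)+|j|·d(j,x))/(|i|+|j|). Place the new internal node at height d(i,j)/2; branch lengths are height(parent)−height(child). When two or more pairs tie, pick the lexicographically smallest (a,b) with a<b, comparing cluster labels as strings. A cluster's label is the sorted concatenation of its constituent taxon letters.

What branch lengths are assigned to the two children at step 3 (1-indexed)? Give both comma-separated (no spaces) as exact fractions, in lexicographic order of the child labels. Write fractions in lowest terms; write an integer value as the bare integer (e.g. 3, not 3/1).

11/2,11/2

iteration 1: select A,K (d=6); attach at lengths (3, 3); label the merged cluster AK
  updated: d(AK,F)=16, d(AK,I)=54, d(AK,W)=52, d(AK,Y)=34
iteration 2: select F,Y (d=8); attach at lengths (4, 4); label the merged cluster FY
  updated: d(AK,FY)=25, d(FY,I)=14, d(FY,W)=67/2
iteration 3: select I,W (d=11); attach at lengths (11/2, 11/2); label the merged cluster IW
  updated: d(AK,IW)=53, d(FY,IW)=95/4
iteration 4: select FY,IW (d=95/4); attach at lengths (63/8, 51/8); label the merged cluster FIWY
  updated: d(AK,FIWY)=39
iteration 5: select AK,FIWY (d=39); attach at lengths (33/2, 61/8); label the merged cluster AFIKWY
final tree: ((A:3,K:3):33/2,((F:4,Y:4):63/8,(I:11/2,W:11/2):51/8):61/8)
total length: 507/8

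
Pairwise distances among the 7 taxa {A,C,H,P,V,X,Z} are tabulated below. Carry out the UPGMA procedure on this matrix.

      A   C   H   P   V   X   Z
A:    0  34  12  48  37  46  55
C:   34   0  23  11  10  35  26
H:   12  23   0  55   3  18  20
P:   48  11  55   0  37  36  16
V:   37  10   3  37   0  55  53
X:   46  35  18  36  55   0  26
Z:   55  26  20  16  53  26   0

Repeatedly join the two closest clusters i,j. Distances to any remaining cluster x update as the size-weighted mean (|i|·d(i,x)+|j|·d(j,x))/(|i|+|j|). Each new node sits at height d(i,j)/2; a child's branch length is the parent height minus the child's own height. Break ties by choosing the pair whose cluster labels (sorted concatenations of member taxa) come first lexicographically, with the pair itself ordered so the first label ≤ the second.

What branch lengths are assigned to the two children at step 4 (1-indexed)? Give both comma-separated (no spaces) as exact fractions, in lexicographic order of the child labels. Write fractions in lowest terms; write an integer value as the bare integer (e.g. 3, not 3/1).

iteration 1: select H,V (d=3); attach at lengths (3/2, 3/2); label the merged cluster HV
  updated: d(A,HV)=49/2, d(C,HV)=33/2, d(HV,P)=46, d(HV,X)=73/2, d(HV,Z)=73/2
iteration 2: select C,P (d=11); attach at lengths (11/2, 11/2); label the merged cluster CP
  updated: d(A,CP)=41, d(CP,HV)=125/4, d(CP,X)=71/2, d(CP,Z)=21
iteration 3: select CP,Z (d=21); attach at lengths (5, 21/2); label the merged cluster CPZ
  updated: d(A,CPZ)=137/3, d(CPZ,HV)=33, d(CPZ,X)=97/3
iteration 4: select A,HV (d=49/2); attach at lengths (49/4, 43/4); label the merged cluster AHV
  updated: d(AHV,CPZ)=335/9, d(AHV,X)=119/3
iteration 5: select CPZ,X (d=97/3); attach at lengths (17/3, 97/6); label the merged cluster CPXZ
  updated: d(AHV,CPXZ)=227/6
iteration 6: select AHV,CPXZ (d=227/6); attach at lengths (20/3, 11/4); label the merged cluster ACHPVXZ
final tree: ((A:49/4,(H:3/2,V:3/2):43/4):20/3,(((C:11/2,P:11/2):5,Z:21/2):17/3,X:97/6):11/4)
total length: 335/4

49/4,43/4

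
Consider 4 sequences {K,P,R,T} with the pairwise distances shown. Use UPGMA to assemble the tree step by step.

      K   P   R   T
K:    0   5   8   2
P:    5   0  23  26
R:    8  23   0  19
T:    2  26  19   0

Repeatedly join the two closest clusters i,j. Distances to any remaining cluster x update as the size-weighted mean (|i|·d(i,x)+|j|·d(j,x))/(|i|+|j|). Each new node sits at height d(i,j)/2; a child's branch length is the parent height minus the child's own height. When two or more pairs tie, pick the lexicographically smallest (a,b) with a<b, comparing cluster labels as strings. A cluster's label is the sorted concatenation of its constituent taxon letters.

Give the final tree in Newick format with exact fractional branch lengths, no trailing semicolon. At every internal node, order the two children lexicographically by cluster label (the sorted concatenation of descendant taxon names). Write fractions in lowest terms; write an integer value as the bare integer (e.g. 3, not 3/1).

step 1: merge (K,T) at d=2; branch lengths K→1, T→1; new cluster KT
  updated: d(KT,P)=31/2, d(KT,R)=27/2
step 2: merge (KT,R) at d=27/2; branch lengths KT→23/4, R→27/4; new cluster KRT
  updated: d(KRT,P)=18
step 3: merge (KRT,P) at d=18; branch lengths KRT→9/4, P→9; new cluster KPRT
final tree: (((K:1,T:1):23/4,R:27/4):9/4,P:9)
total length: 103/4

(((K:1,T:1):23/4,R:27/4):9/4,P:9)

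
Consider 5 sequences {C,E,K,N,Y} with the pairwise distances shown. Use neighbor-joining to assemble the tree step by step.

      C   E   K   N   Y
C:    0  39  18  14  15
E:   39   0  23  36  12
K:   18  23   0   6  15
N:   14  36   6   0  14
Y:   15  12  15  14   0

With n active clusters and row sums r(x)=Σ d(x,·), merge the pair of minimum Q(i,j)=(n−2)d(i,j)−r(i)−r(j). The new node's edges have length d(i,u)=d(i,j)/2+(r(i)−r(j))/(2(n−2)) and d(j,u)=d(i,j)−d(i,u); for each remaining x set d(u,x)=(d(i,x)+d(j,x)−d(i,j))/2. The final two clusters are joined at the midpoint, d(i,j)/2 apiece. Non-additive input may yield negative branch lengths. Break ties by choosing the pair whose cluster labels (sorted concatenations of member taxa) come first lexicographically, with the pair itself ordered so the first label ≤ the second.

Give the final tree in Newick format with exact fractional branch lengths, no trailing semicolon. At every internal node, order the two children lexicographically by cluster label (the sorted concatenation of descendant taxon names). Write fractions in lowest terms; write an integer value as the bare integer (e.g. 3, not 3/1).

(((C:21/2,(E:15,Y:-3):21/2):5/2,K:5/2):7/4,N:7/4)

iteration 1: select E,Y (d=12, Q=-130); attach at lengths (15, -3); label the merged cluster EY
  updated: d(C,EY)=21, d(EY,K)=13, d(EY,N)=19
iteration 2: select C,EY (d=21, Q=-64); attach at lengths (21/2, 21/2); label the merged cluster CEY
  updated: d(CEY,K)=5, d(CEY,N)=6
iteration 3: select CEY,K (d=5, Q=-17); attach at lengths (5/2, 5/2); label the merged cluster CEKY
  updated: d(CEKY,N)=7/2
iteration 4: select CEKY,N (d=7/2); attach at lengths (7/4, 7/4); label the merged cluster CEKNY
final tree: (((C:21/2,(E:15,Y:-3):21/2):5/2,K:5/2):7/4,N:7/4)
total length: 83/2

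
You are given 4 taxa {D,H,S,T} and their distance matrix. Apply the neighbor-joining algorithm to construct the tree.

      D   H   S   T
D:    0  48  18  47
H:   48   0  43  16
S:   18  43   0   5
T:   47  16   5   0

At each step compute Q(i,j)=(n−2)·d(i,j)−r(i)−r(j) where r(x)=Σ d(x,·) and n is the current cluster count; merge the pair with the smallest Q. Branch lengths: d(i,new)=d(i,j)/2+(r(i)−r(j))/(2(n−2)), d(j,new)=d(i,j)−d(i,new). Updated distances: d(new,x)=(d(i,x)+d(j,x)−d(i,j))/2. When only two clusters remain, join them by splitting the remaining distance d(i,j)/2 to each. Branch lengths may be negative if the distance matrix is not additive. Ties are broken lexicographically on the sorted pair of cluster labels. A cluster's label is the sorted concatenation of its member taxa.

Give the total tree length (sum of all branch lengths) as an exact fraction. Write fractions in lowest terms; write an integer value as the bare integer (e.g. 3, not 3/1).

iteration 1: select D,S (d=18, Q=-143); attach at lengths (83/4, -11/4); label the merged cluster DS
  updated: d(DS,H)=73/2, d(DS,T)=17
iteration 2: select DS,H (d=73/2, Q=-139/2); attach at lengths (75/4, 71/4); label the merged cluster DHS
  updated: d(DHS,T)=-7/4
iteration 3: select DHS,T (d=-7/4); attach at lengths (-7/8, -7/8); label the merged cluster DHST
final tree: (((D:83/4,S:-11/4):75/4,H:71/4):-7/8,T:-7/8)
total length: 211/4

211/4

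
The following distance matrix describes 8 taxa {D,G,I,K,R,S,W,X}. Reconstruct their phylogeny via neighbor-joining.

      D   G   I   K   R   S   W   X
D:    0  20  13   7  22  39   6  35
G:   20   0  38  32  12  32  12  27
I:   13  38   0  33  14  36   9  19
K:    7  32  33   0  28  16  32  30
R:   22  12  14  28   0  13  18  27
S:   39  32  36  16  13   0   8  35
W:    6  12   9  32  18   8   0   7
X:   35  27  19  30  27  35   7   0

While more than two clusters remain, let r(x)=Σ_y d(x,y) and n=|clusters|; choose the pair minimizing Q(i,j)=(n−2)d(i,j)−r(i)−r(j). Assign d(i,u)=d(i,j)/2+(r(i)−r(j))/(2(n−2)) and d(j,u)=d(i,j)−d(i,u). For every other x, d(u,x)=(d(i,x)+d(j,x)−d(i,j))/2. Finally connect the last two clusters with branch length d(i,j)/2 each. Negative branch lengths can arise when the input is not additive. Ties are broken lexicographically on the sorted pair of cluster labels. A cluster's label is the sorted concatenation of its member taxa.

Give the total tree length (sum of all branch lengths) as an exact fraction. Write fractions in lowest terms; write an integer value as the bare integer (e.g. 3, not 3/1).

1117/16

1. join D+K (d=7, Q=-278) ⇒ DK; edges |D|=1/2, |K|=13/2
  updated: d(DK,G)=45/2, d(DK,I)=39/2, d(DK,R)=43/2, d(DK,S)=24, d(DK,W)=31/2, d(DK,X)=29
2. join G+R (d=12, Q=-189) ⇒ GR; edges |G|=49/5, |R|=11/5
  updated: d(DK,GR)=16, d(GR,I)=20, d(GR,S)=33/2, d(GR,W)=9, d(GR,X)=21
3. join I+X (d=19, Q=-277/2) ⇒ IX; edges |I|=137/16, |X|=167/16
  updated: d(DK,IX)=59/4, d(GR,IX)=11, d(IX,S)=26, d(IX,W)=-3/2
4. join IX+W (d=-3/2, Q=-343/4) ⇒ IWX; edges |IX|=59/24, |W|=-95/24
  updated: d(DK,IWX)=127/8, d(GR,IWX)=43/4, d(IWX,S)=71/4
5. join DK+IWX (d=127/8, Q=-137/2) ⇒ DIKWX; edges |DK|=173/16, |IWX|=81/16
  updated: d(DIKWX,GR)=87/16, d(DIKWX,S)=207/16
6. join DIKWX+GR (d=87/16, Q=-279/8) ⇒ DGIKRWX; edges |DIKWX|=15/16, |GR|=9/2
  updated: d(DGIKRWX,S)=12
7. join DGIKRWX+S (d=12) ⇒ DGIKRSWX; edges |DGIKRWX|=6, |S|=6
final tree: ((((D:1/2,K:13/2):173/16,((I:137/16,X:167/16):59/24,W:-95/24):81/16):15/16,(G:49/5,R:11/5):9/2):6,S:6)
total length: 1117/16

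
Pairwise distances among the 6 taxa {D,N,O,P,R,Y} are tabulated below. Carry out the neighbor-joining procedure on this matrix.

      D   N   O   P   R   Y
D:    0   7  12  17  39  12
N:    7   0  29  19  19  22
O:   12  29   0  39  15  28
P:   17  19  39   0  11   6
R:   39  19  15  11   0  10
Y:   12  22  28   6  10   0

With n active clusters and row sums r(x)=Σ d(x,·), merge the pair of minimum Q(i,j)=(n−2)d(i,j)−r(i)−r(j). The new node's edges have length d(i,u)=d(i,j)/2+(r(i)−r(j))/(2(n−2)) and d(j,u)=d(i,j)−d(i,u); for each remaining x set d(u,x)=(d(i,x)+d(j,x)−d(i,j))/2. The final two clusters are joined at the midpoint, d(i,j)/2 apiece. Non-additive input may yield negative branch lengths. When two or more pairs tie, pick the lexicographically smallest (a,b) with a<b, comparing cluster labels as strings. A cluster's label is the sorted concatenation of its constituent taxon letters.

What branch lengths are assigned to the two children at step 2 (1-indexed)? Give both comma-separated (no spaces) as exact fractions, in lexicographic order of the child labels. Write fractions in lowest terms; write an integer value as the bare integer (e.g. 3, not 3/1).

11/2,13/2

1. join D+O (d=12, Q=-162) ⇒ DO; edges |D|=3/2, |O|=21/2
  updated: d(DO,N)=12, d(DO,P)=22, d(DO,R)=21, d(DO,Y)=14
2. join DO+N (d=12, Q=-105) ⇒ DNO; edges |DO|=11/2, |N|=13/2
  updated: d(DNO,P)=29/2, d(DNO,R)=14, d(DNO,Y)=12
3. join DNO+R (d=14, Q=-95/2) ⇒ DNOR; edges |DNO|=67/8, |R|=45/8
  updated: d(DNOR,P)=23/4, d(DNOR,Y)=4
4. join DNOR+P (d=23/4, Q=-63/4) ⇒ DNOPR; edges |DNOR|=15/8, |P|=31/8
  updated: d(DNOPR,Y)=17/8
5. join DNOPR+Y (d=17/8) ⇒ DNOPRY; edges |DNOPR|=17/16, |Y|=17/16
final tree: (((((D:3/2,O:21/2):11/2,N:13/2):67/8,R:45/8):15/8,P:31/8):17/16,Y:17/16)
total length: 367/8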